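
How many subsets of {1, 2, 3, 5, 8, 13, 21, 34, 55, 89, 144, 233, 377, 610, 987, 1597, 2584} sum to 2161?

24

Each representation comes from the Zeckendorf form by replacing some F_k with F_{k−1} + F_{k−2} where possible.
2161 = 1597+377+144+34+8+1 = 1597+377+144+34+5+3+1 = 1597+377+144+21+13+8+1 = … (21 more), for 24 in all.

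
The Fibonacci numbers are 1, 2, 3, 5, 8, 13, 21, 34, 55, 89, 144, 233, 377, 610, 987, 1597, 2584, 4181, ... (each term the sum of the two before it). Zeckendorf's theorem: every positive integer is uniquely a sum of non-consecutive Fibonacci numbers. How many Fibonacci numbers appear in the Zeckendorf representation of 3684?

5

Repeatedly subtract the largest Fibonacci number that fits:
3684 − 2584 = 1100
1100 − 987 = 113
113 − 89 = 24
24 − 21 = 3
3 − 3 = 0
3684 = 2584 + 987 + 89 + 21 + 3, which has 5 terms.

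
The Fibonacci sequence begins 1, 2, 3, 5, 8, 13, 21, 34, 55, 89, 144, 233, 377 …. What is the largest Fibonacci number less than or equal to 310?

233

233 ≤ 310 < 377, so the largest Fibonacci number not exceeding 310 is 233.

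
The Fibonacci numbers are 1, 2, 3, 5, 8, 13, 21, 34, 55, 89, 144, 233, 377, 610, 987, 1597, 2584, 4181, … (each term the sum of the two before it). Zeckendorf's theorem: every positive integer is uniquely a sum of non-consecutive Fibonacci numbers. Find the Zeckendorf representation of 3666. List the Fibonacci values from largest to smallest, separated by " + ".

Repeatedly subtract the largest Fibonacci number that fits:
subtract 2584 from 3666: 1082 remains
subtract 987 from 1082: 95 remains
subtract 89 from 95: 6 remains
subtract 5 from 6: 1 remains
subtract 1 from 1: 0 remains
So 3666 = 2584 + 987 + 89 + 5 + 1, with no two terms consecutive in the sequence.

2584 + 987 + 89 + 5 + 1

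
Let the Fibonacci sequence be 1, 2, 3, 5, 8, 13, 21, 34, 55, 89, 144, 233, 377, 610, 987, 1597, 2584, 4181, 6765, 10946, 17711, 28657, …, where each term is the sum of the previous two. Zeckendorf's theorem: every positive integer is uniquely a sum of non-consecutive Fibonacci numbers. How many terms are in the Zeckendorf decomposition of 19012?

6

17711 ≤ 19012 < 28657, so take 17711; remainder 1301
987 ≤ 1301 < 1597, so take 987; remainder 314
233 ≤ 314 < 377, so take 233; remainder 81
55 ≤ 81 < 89, so take 55; remainder 26
21 ≤ 26 < 34, so take 21; remainder 5
5 ≤ 5 < 8, so take 5; remainder 0
19012 = 17711 + 987 + 233 + 55 + 21 + 5, which has 6 terms.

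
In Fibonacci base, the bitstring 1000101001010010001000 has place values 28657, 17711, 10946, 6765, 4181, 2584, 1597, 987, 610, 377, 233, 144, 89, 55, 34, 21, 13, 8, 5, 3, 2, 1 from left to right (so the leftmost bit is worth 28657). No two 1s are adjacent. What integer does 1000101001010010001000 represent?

Summing the place values of the 1 bits: 28657 + 4181 + 1597 + 377 + 144 + 34 + 5 = 34995.

34995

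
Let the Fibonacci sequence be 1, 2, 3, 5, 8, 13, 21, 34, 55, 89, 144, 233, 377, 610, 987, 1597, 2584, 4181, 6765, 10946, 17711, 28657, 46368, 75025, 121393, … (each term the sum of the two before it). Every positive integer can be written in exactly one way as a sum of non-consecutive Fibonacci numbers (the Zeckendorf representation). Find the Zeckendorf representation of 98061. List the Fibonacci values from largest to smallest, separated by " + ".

75025 + 17711 + 4181 + 987 + 144 + 13

98061: greatest Fibonacci not exceeding it is 75025, leaving 23036
23036: greatest Fibonacci not exceeding it is 17711, leaving 5325
5325: greatest Fibonacci not exceeding it is 4181, leaving 1144
1144: greatest Fibonacci not exceeding it is 987, leaving 157
157: greatest Fibonacci not exceeding it is 144, leaving 13
13: greatest Fibonacci not exceeding it is 13, leaving 0
So 98061 = 75025 + 17711 + 4181 + 987 + 144 + 13, with no two terms consecutive in the sequence.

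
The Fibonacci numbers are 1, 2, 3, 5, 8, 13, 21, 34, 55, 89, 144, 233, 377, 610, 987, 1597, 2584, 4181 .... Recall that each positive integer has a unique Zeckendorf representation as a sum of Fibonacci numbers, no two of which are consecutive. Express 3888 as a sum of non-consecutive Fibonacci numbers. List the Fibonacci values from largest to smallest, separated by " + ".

2584 + 987 + 233 + 55 + 21 + 8

Greedy algorithm:
2584 ≤ 3888 < 4181, so take 2584; remainder 1304
987 ≤ 1304 < 1597, so take 987; remainder 317
233 ≤ 317 < 377, so take 233; remainder 84
55 ≤ 84 < 89, so take 55; remainder 29
21 ≤ 29 < 34, so take 21; remainder 8
8 ≤ 8 < 13, so take 8; remainder 0
So 3888 = 2584 + 987 + 233 + 55 + 21 + 8, with no two terms consecutive in the sequence.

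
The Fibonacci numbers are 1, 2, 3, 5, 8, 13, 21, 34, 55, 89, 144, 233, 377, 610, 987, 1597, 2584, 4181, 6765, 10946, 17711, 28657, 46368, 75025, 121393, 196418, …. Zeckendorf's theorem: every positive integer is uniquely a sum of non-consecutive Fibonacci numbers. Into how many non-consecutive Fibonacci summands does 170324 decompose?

Greedy algorithm:
subtract 121393 from 170324: 48931 remains
subtract 46368 from 48931: 2563 remains
subtract 1597 from 2563: 966 remains
subtract 610 from 966: 356 remains
subtract 233 from 356: 123 remains
subtract 89 from 123: 34 remains
subtract 34 from 34: 0 remains
170324 = 121393 + 46368 + 1597 + 610 + 233 + 89 + 34, which has 7 terms.

7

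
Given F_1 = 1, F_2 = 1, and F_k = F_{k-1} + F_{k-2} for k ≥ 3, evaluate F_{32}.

Iterating the recurrence up to F_{25} = 75025 and F_{24} = 46368:
F_{26} = F_{25} + F_{24} = 75025 + 46368 = 121393
F_{27} = F_{26} + F_{25} = 121393 + 75025 = 196418
F_{28} = F_{27} + F_{26} = 196418 + 121393 = 317811
F_{29} = F_{28} + F_{27} = 317811 + 196418 = 514229
F_{30} = F_{29} + F_{28} = 514229 + 317811 = 832040
F_{31} = F_{30} + F_{29} = 832040 + 514229 = 1346269
F_{32} = F_{31} + F_{30} = 1346269 + 832040 = 2178309

2178309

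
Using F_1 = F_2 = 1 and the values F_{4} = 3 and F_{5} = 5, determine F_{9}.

By F_{2k+1} = F_k² + F_{k+1}²: F_{9} = 3² + 5² = 9 + 25 = 34.

34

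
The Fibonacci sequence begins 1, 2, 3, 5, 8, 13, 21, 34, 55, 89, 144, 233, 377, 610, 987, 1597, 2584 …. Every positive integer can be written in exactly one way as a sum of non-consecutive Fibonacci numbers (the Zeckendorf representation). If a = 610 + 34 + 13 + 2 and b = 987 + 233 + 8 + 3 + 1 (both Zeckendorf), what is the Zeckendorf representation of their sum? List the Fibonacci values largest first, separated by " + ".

1597 + 233 + 55 + 5 + 1

The two numbers are 659 and 1232, so their sum is 1891.
1891: greatest Fibonacci not exceeding it is 1597, leaving 294
294: greatest Fibonacci not exceeding it is 233, leaving 61
61: greatest Fibonacci not exceeding it is 55, leaving 6
6: greatest Fibonacci not exceeding it is 5, leaving 1
1: greatest Fibonacci not exceeding it is 1, leaving 0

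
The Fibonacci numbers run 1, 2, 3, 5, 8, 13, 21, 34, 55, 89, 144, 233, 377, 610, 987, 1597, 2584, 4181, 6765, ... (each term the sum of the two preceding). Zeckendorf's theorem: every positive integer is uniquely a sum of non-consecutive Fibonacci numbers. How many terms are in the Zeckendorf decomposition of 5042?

Greedily peel off the largest Fibonacci term at each step:
largest Fibonacci ≤ 5042 is 4181; 5042 − 4181 = 861
largest Fibonacci ≤ 861 is 610; 861 − 610 = 251
largest Fibonacci ≤ 251 is 233; 251 − 233 = 18
largest Fibonacci ≤ 18 is 13; 18 − 13 = 5
largest Fibonacci ≤ 5 is 5; 5 − 5 = 0
5042 = 4181 + 610 + 233 + 13 + 5, which has 5 terms.

5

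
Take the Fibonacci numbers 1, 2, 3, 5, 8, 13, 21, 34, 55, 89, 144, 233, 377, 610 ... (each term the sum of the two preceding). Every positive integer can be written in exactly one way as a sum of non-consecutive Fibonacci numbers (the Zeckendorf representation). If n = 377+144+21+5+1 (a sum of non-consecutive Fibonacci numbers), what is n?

377+144+21+5+1 = 548.

548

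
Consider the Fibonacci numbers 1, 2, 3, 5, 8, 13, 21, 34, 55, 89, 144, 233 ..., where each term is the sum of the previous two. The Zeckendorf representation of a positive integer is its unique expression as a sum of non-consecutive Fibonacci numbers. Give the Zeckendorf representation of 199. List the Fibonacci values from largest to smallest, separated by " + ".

144 + 55

largest Fibonacci ≤ 199 is 144; 199 − 144 = 55
largest Fibonacci ≤ 55 is 55; 55 − 55 = 0
So 199 = 144 + 55, with no two terms consecutive in the sequence.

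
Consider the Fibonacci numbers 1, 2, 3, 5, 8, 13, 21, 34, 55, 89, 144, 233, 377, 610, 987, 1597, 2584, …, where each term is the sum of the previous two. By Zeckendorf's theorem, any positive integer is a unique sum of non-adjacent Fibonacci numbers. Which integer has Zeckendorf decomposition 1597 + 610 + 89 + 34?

2330

1597 + 610 + 89 + 34 = 2330.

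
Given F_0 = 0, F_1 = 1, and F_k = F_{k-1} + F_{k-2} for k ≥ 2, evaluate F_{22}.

17711

Iterating the recurrence up to F_{15} = 610 and F_{14} = 377:
F_{16} = F_{15} + F_{14} = 610 + 377 = 987
F_{17} = F_{16} + F_{15} = 987 + 610 = 1597
F_{18} = F_{17} + F_{16} = 1597 + 987 = 2584
F_{19} = F_{18} + F_{17} = 2584 + 1597 = 4181
F_{20} = F_{19} + F_{18} = 4181 + 2584 = 6765
F_{21} = F_{20} + F_{19} = 6765 + 4181 = 10946
F_{22} = F_{21} + F_{20} = 10946 + 6765 = 17711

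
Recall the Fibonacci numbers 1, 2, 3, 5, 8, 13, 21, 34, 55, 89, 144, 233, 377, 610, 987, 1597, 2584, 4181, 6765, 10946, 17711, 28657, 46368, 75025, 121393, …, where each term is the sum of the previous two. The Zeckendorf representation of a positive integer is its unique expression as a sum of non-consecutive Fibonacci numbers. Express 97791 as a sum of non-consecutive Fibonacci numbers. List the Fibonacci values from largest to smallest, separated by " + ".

Greedy algorithm:
take 75025 (≤ 97791); 97791 − 75025 = 22766
take 17711 (≤ 22766); 22766 − 17711 = 5055
take 4181 (≤ 5055); 5055 − 4181 = 874
take 610 (≤ 874); 874 − 610 = 264
take 233 (≤ 264); 264 − 233 = 31
take 21 (≤ 31); 31 − 21 = 10
take 8 (≤ 10); 10 − 8 = 2
take 2 (≤ 2); 2 − 2 = 0
So 97791 = 75025 + 17711 + 4181 + 610 + 233 + 21 + 8 + 2, with no two terms consecutive in the sequence.

75025 + 17711 + 4181 + 610 + 233 + 21 + 8 + 2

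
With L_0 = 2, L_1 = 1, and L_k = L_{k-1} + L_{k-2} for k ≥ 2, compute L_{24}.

103682

Iterating the recurrence up to L_{19} = 9349 and L_{18} = 5778:
L_{20} = L_{19} + L_{18} = 9349 + 5778 = 15127
L_{21} = L_{20} + L_{19} = 15127 + 9349 = 24476
L_{22} = L_{21} + L_{20} = 24476 + 15127 = 39603
L_{23} = L_{22} + L_{21} = 39603 + 24476 = 64079
L_{24} = L_{23} + L_{22} = 64079 + 39603 = 103682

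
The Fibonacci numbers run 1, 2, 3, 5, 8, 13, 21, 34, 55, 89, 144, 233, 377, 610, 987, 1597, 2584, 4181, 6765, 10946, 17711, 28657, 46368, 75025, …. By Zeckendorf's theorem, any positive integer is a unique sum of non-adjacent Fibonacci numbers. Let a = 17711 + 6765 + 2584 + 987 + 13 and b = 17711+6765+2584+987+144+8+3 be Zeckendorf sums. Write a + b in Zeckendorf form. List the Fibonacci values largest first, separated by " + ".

46368 + 6765 + 2584 + 377 + 144 + 21 + 3

The two numbers are 28060 and 28202, so their sum is 56262.
Repeatedly subtract the largest Fibonacci number that fits:
subtract 46368 from 56262: 9894 remains
subtract 6765 from 9894: 3129 remains
subtract 2584 from 3129: 545 remains
subtract 377 from 545: 168 remains
subtract 144 from 168: 24 remains
subtract 21 from 24: 3 remains
subtract 3 from 3: 0 remains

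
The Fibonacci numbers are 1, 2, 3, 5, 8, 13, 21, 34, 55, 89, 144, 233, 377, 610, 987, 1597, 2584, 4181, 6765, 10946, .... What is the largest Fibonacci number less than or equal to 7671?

6765 ≤ 7671 < 10946, so the largest Fibonacci number not exceeding 7671 is 6765.

6765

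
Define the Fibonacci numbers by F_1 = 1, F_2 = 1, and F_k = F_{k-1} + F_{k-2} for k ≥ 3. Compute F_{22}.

17711

Iterating the recurrence up to F_{17} = 1597 and F_{16} = 987:
F_{18} = F_{17} + F_{16} = 1597 + 987 = 2584
F_{19} = F_{18} + F_{17} = 2584 + 1597 = 4181
F_{20} = F_{19} + F_{18} = 4181 + 2584 = 6765
F_{21} = F_{20} + F_{19} = 6765 + 4181 = 10946
F_{22} = F_{21} + F_{20} = 10946 + 6765 = 17711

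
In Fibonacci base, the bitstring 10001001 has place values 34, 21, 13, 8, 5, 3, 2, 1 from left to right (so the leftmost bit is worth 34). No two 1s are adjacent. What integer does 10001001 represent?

Summing the place values of the 1 bits: 34 + 5 + 1 = 40.

40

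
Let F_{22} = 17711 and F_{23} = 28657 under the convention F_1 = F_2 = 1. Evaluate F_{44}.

By the doubling identity F_{2k} = F_k(2F_{k+1} − F_k): F_{44} = 17711·(2·28657 − 17711) = 17711·39603 = 701408733.

701408733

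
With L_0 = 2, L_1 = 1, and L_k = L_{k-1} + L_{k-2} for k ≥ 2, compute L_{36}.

Iterating the recurrence up to L_{30} = 1860498 and L_{29} = 1149851:
L_{31} = L_{30} + L_{29} = 1860498 + 1149851 = 3010349
L_{32} = L_{31} + L_{30} = 3010349 + 1860498 = 4870847
L_{33} = L_{32} + L_{31} = 4870847 + 3010349 = 7881196
L_{34} = L_{33} + L_{32} = 7881196 + 4870847 = 12752043
L_{35} = L_{34} + L_{33} = 12752043 + 7881196 = 20633239
L_{36} = L_{35} + L_{34} = 20633239 + 12752043 = 33385282

33385282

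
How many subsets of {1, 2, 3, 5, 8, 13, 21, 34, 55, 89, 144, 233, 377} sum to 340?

340 = 233+89+13+5 = 233+89+13+3+2 = 233+55+34+13+5 = 233+89+8+5+3+2 = … (7 more), for 11 in all.

11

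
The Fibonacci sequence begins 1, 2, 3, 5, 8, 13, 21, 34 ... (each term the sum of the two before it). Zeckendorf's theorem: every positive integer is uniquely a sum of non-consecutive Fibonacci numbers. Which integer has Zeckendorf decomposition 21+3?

21+3 = 24.

24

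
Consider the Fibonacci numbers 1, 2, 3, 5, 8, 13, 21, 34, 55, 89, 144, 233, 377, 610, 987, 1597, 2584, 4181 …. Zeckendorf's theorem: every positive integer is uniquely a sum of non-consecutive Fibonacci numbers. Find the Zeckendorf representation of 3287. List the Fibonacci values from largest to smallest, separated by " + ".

2584 + 610 + 89 + 3 + 1

largest Fibonacci ≤ 3287 is 2584; 3287 − 2584 = 703
largest Fibonacci ≤ 703 is 610; 703 − 610 = 93
largest Fibonacci ≤ 93 is 89; 93 − 89 = 4
largest Fibonacci ≤ 4 is 3; 4 − 3 = 1
largest Fibonacci ≤ 1 is 1; 1 − 1 = 0
So 3287 = 2584 + 610 + 89 + 3 + 1, with no two terms consecutive in the sequence.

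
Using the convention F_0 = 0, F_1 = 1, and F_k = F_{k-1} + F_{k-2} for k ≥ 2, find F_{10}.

Iterating the recurrence up to F_{2} = 1 and F_{1} = 1:
F_{3} = F_{2} + F_{1} = 1 + 1 = 2
F_{4} = F_{3} + F_{2} = 2 + 1 = 3
F_{5} = F_{4} + F_{3} = 3 + 2 = 5
F_{6} = F_{5} + F_{4} = 5 + 3 = 8
F_{7} = F_{6} + F_{5} = 8 + 5 = 13
F_{8} = F_{7} + F_{6} = 13 + 8 = 21
F_{9} = F_{8} + F_{7} = 21 + 13 = 34
F_{10} = F_{9} + F_{8} = 34 + 21 = 55

55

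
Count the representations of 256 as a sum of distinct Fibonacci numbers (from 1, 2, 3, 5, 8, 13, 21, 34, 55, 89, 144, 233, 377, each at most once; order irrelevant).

9

Starting from the Zeckendorf form and repeatedly splitting a term F_k into F_{k−1} + F_{k−2} (when neither is already used) reaches every representation.
256 = 233+21+2 = 233+13+8+2 = 144+89+21+2 = … (6 more), for 9 in all.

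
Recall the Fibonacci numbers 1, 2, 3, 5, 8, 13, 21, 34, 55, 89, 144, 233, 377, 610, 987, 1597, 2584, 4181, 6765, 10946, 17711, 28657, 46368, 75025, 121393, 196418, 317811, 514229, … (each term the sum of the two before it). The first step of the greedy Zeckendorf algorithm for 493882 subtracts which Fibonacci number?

317811 ≤ 493882 < 514229, so the largest Fibonacci number not exceeding 493882 is 317811.

317811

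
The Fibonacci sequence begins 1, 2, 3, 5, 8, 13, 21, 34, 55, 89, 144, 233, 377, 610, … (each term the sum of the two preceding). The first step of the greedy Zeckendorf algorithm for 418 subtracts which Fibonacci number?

377 ≤ 418 < 610, so the largest Fibonacci number not exceeding 418 is 377.

377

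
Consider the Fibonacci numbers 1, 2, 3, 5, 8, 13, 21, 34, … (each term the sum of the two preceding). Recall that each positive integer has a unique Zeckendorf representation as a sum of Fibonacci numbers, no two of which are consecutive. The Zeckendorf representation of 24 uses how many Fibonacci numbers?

Greedy algorithm:
24: greatest Fibonacci not exceeding it is 21, leaving 3
3: greatest Fibonacci not exceeding it is 3, leaving 0
24 = 21 + 3, which has 2 terms.

2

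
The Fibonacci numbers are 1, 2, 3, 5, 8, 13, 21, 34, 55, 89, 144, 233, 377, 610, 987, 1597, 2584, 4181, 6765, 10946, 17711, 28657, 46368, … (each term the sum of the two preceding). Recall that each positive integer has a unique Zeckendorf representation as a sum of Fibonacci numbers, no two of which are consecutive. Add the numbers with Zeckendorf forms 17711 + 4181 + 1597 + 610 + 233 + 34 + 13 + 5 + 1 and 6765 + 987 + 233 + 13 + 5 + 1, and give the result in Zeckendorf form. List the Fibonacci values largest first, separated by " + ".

28657 + 2584 + 987 + 144 + 13 + 3 + 1

The two numbers are 24385 and 8004, so their sum is 32389.
Greedily peel off the largest Fibonacci term at each step:
32389 − 28657 = 3732
3732 − 2584 = 1148
1148 − 987 = 161
161 − 144 = 17
17 − 13 = 4
4 − 3 = 1
1 − 1 = 0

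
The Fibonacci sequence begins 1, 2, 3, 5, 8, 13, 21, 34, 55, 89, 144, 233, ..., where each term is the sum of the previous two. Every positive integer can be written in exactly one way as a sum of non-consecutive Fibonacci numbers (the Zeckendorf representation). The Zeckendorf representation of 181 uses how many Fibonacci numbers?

3

Repeatedly subtract the largest Fibonacci number that fits:
181 − 144 = 37
37 − 34 = 3
3 − 3 = 0
181 = 144 + 34 + 3, which has 3 terms.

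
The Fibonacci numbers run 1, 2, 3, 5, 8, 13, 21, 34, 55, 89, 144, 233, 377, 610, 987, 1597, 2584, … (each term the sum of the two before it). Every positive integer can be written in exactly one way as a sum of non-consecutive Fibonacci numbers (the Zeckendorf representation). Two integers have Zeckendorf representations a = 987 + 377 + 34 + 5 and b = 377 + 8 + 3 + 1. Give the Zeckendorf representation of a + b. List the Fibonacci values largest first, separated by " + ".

The two numbers are 1403 and 389, so their sum is 1792.
1597 ≤ 1792 < 2584, so take 1597; remainder 195
144 ≤ 195 < 233, so take 144; remainder 51
34 ≤ 51 < 55, so take 34; remainder 17
13 ≤ 17 < 21, so take 13; remainder 4
3 ≤ 4 < 5, so take 3; remainder 1
1 ≤ 1 < 2, so take 1; remainder 0

1597 + 144 + 34 + 13 + 3 + 1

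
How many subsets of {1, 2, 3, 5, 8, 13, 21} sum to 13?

13 = 13 = 8+5 = 8+3+2 — 3 representations.

3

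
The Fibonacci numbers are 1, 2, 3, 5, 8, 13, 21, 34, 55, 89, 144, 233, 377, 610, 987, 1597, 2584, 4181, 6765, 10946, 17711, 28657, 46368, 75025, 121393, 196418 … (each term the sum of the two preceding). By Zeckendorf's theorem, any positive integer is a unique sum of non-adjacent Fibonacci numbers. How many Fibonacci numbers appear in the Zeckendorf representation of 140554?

8

Repeatedly subtract the largest Fibonacci number that fits:
subtract 121393 from 140554: 19161 remains
subtract 17711 from 19161: 1450 remains
subtract 987 from 1450: 463 remains
subtract 377 from 463: 86 remains
subtract 55 from 86: 31 remains
subtract 21 from 31: 10 remains
subtract 8 from 10: 2 remains
subtract 2 from 2: 0 remains
140554 = 121393 + 17711 + 987 + 377 + 55 + 21 + 8 + 2, which has 8 terms.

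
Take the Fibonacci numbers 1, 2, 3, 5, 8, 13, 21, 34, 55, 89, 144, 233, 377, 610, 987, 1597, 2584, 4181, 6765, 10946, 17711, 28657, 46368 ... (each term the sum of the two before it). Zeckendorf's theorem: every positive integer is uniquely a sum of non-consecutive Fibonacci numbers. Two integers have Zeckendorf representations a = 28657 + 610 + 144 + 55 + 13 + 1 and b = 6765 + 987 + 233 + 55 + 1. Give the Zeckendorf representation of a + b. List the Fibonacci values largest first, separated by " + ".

The two numbers are 29480 and 8041, so their sum is 37521.
subtract 28657 from 37521: 8864 remains
subtract 6765 from 8864: 2099 remains
subtract 1597 from 2099: 502 remains
subtract 377 from 502: 125 remains
subtract 89 from 125: 36 remains
subtract 34 from 36: 2 remains
subtract 2 from 2: 0 remains

28657 + 6765 + 1597 + 377 + 89 + 34 + 2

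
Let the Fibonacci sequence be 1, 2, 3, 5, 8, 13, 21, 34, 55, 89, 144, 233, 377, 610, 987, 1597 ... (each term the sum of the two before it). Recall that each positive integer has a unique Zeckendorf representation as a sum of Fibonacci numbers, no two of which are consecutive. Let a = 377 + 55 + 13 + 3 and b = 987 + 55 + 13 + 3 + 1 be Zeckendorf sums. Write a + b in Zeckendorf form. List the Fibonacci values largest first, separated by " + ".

The two numbers are 448 and 1059, so their sum is 1507.
1507 − 987 = 520
520 − 377 = 143
143 − 89 = 54
54 − 34 = 20
20 − 13 = 7
7 − 5 = 2
2 − 2 = 0

987 + 377 + 89 + 34 + 13 + 5 + 2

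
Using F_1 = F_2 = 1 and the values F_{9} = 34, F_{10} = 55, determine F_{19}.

By the addition formula F_{m+n} = F_m F_{n+1} + F_{m−1} F_n with m=10, n=9: F_{19} = 55·55 + 34·34 = 3025 + 1156 = 4181.

4181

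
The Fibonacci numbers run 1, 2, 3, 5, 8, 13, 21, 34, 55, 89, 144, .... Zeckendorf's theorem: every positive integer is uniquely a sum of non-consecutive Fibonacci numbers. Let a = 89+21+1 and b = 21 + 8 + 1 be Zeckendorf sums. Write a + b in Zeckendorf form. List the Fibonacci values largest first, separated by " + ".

89 + 34 + 13 + 5

The two numbers are 111 and 30, so their sum is 141.
Greedily peel off the largest Fibonacci term at each step:
subtract 89 from 141: 52 remains
subtract 34 from 52: 18 remains
subtract 13 from 18: 5 remains
subtract 5 from 5: 0 remains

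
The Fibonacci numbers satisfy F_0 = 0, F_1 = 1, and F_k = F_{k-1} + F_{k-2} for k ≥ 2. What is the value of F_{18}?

Iterating the recurrence up to F_{13} = 233 and F_{12} = 144:
F_{14} = F_{13} + F_{12} = 233 + 144 = 377
F_{15} = F_{14} + F_{13} = 377 + 233 = 610
F_{16} = F_{15} + F_{14} = 610 + 377 = 987
F_{17} = F_{16} + F_{15} = 987 + 610 = 1597
F_{18} = F_{17} + F_{16} = 1597 + 987 = 2584

2584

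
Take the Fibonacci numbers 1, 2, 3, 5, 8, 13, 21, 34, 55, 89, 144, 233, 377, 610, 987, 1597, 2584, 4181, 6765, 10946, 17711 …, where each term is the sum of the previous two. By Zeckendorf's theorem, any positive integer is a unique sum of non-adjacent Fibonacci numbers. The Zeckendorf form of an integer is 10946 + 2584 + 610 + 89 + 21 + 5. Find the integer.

10946 + 2584 + 610 + 89 + 21 + 5 = 14255.

14255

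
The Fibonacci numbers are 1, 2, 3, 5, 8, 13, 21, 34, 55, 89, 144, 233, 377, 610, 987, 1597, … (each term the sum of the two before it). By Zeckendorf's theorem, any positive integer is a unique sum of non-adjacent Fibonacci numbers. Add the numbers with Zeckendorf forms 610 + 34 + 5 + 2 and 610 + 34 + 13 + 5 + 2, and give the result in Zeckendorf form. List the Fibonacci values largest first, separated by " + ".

987 + 233 + 89 + 5 + 1

The two numbers are 651 and 664, so their sum is 1315.
Greedily peel off the largest Fibonacci term at each step:
987 ≤ 1315 < 1597, so take 987; remainder 328
233 ≤ 328 < 377, so take 233; remainder 95
89 ≤ 95 < 144, so take 89; remainder 6
5 ≤ 6 < 8, so take 5; remainder 1
1 ≤ 1 < 2, so take 1; remainder 0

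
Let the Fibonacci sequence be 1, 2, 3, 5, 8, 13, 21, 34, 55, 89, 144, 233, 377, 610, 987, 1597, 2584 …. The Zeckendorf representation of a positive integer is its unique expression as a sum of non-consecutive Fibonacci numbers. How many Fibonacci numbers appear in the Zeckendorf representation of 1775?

3

Greedily peel off the largest Fibonacci term at each step:
take 1597 (≤ 1775); 1775 − 1597 = 178
take 144 (≤ 178); 178 − 144 = 34
take 34 (≤ 34); 34 − 34 = 0
1775 = 1597 + 144 + 34, which has 3 terms.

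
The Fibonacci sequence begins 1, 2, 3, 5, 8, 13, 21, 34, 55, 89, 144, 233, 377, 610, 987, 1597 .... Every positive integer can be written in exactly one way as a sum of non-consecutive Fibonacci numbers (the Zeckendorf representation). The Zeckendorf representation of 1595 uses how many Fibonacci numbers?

7

Greedily peel off the largest Fibonacci term at each step:
subtract 987 from 1595: 608 remains
subtract 377 from 608: 231 remains
subtract 144 from 231: 87 remains
subtract 55 from 87: 32 remains
subtract 21 from 32: 11 remains
subtract 8 from 11: 3 remains
subtract 3 from 3: 0 remains
1595 = 987 + 377 + 144 + 55 + 21 + 8 + 3, which has 7 terms.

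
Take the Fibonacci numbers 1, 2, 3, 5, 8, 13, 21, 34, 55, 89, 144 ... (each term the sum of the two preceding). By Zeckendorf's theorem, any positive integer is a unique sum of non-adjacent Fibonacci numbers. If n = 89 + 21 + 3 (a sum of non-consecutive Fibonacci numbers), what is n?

89 + 21 + 3 = 113.

113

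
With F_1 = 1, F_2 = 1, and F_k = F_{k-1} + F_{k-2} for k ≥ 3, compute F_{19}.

Iterating the recurrence up to F_{11} = 89 and F_{10} = 55:
F_{12} = F_{11} + F_{10} = 89 + 55 = 144
F_{13} = F_{12} + F_{11} = 144 + 89 = 233
F_{14} = F_{13} + F_{12} = 233 + 144 = 377
F_{15} = F_{14} + F_{13} = 377 + 233 = 610
F_{16} = F_{15} + F_{14} = 610 + 377 = 987
F_{17} = F_{16} + F_{15} = 987 + 610 = 1597
F_{18} = F_{17} + F_{16} = 1597 + 987 = 2584
F_{19} = F_{18} + F_{17} = 2584 + 1597 = 4181

4181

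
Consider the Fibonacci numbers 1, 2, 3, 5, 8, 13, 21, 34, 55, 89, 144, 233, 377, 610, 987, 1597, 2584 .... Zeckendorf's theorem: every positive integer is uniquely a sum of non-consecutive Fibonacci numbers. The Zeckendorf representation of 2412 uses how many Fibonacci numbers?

6

2412: greatest Fibonacci not exceeding it is 1597, leaving 815
815: greatest Fibonacci not exceeding it is 610, leaving 205
205: greatest Fibonacci not exceeding it is 144, leaving 61
61: greatest Fibonacci not exceeding it is 55, leaving 6
6: greatest Fibonacci not exceeding it is 5, leaving 1
1: greatest Fibonacci not exceeding it is 1, leaving 0
2412 = 1597 + 610 + 144 + 55 + 5 + 1, which has 6 terms.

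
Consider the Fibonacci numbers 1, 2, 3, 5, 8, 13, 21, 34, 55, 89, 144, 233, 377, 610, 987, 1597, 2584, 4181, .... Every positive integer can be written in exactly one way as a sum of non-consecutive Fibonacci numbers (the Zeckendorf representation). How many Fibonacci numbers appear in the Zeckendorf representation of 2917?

5

2584 ≤ 2917 < 4181, so take 2584; remainder 333
233 ≤ 333 < 377, so take 233; remainder 100
89 ≤ 100 < 144, so take 89; remainder 11
8 ≤ 11 < 13, so take 8; remainder 3
3 ≤ 3 < 5, so take 3; remainder 0
2917 = 2584 + 233 + 89 + 8 + 3, which has 5 terms.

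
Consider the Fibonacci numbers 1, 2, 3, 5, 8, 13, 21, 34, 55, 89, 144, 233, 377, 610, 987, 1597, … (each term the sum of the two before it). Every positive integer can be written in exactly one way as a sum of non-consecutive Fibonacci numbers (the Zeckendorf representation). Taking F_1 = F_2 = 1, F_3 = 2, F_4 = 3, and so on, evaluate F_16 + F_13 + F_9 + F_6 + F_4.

F_16 + F_13 + F_9 + F_6 + F_4 = 987 + 233 + 34 + 8 + 3 = 1265.

1265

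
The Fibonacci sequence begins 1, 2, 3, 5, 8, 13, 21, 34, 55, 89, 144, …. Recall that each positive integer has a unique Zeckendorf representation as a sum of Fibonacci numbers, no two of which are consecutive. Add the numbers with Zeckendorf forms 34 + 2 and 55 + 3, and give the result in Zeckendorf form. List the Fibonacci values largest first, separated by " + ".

The two numbers are 36 and 58, so their sum is 94.
89 ≤ 94 < 144, so take 89; remainder 5
5 ≤ 5 < 8, so take 5; remainder 0

89 + 5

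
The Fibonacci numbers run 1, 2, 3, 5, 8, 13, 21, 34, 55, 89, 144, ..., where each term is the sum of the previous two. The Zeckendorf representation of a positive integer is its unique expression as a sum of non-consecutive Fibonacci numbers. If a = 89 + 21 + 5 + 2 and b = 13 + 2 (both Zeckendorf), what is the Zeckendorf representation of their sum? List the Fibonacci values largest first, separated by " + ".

89 + 34 + 8 + 1

The two numbers are 117 and 15, so their sum is 132.
largest Fibonacci ≤ 132 is 89; 132 − 89 = 43
largest Fibonacci ≤ 43 is 34; 43 − 34 = 9
largest Fibonacci ≤ 9 is 8; 9 − 8 = 1
largest Fibonacci ≤ 1 is 1; 1 − 1 = 0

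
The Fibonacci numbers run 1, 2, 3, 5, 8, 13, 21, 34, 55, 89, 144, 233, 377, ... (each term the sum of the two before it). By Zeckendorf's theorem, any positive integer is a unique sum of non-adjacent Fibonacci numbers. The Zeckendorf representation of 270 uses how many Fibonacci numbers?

3

subtract 233 from 270: 37 remains
subtract 34 from 37: 3 remains
subtract 3 from 3: 0 remains
270 = 233 + 34 + 3, which has 3 terms.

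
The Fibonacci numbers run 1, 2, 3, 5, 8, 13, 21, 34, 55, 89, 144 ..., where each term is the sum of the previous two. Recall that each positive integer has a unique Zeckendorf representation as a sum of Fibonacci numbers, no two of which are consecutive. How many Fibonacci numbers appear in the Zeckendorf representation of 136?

3

136: greatest Fibonacci not exceeding it is 89, leaving 47
47: greatest Fibonacci not exceeding it is 34, leaving 13
13: greatest Fibonacci not exceeding it is 13, leaving 0
136 = 89 + 34 + 13, which has 3 terms.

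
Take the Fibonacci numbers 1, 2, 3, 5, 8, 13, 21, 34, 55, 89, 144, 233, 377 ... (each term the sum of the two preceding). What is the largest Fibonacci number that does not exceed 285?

233 ≤ 285 < 377, so the largest Fibonacci number not exceeding 285 is 233.

233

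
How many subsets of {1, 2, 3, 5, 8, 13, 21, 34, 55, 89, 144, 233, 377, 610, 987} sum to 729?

15

729 = 610+89+21+8+1 = 610+89+21+5+3+1 = 610+55+34+21+8+1 = 377+233+89+21+8+1 = 610+89+13+8+5+3+1 = … (10 more), for 15 in all.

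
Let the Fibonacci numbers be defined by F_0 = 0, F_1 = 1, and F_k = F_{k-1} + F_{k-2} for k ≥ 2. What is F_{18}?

Iterating the recurrence up to F_{12} = 144 and F_{11} = 89:
F_{13} = F_{12} + F_{11} = 144 + 89 = 233
F_{14} = F_{13} + F_{12} = 233 + 144 = 377
F_{15} = F_{14} + F_{13} = 377 + 233 = 610
F_{16} = F_{15} + F_{14} = 610 + 377 = 987
F_{17} = F_{16} + F_{15} = 987 + 610 = 1597
F_{18} = F_{17} + F_{16} = 1597 + 987 = 2584

2584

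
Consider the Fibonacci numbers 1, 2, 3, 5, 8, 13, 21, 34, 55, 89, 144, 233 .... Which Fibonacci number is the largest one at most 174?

144 ≤ 174 < 233, so the largest Fibonacci number not exceeding 174 is 144.

144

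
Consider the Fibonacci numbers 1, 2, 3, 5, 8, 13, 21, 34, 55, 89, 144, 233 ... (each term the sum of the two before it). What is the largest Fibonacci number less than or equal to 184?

144

144 ≤ 184 < 233, so the largest Fibonacci number not exceeding 184 is 144.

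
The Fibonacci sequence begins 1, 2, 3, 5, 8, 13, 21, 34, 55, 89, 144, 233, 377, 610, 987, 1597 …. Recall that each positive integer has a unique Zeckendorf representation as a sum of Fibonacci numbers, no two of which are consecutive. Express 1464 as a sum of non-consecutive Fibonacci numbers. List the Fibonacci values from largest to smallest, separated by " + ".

subtract 987 from 1464: 477 remains
subtract 377 from 477: 100 remains
subtract 89 from 100: 11 remains
subtract 8 from 11: 3 remains
subtract 3 from 3: 0 remains
So 1464 = 987 + 377 + 89 + 8 + 3, with no two terms consecutive in the sequence.

987 + 377 + 89 + 8 + 3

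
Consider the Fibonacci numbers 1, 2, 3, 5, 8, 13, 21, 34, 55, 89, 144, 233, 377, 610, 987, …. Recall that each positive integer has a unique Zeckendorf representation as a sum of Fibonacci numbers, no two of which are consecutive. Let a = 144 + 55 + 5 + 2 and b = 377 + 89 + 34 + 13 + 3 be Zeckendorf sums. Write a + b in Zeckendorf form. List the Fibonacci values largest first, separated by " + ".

610 + 89 + 21 + 2

The two numbers are 206 and 516, so their sum is 722.
largest Fibonacci ≤ 722 is 610; 722 − 610 = 112
largest Fibonacci ≤ 112 is 89; 112 − 89 = 23
largest Fibonacci ≤ 23 is 21; 23 − 21 = 2
largest Fibonacci ≤ 2 is 2; 2 − 2 = 0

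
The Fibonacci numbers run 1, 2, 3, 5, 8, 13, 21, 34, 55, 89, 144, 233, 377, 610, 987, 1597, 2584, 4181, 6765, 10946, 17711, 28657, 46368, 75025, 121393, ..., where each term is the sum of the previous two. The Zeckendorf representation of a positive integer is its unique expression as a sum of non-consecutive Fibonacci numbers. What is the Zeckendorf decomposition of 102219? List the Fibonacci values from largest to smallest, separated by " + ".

75025 + 17711 + 6765 + 2584 + 89 + 34 + 8 + 3

Greedy algorithm:
102219: greatest Fibonacci not exceeding it is 75025, leaving 27194
27194: greatest Fibonacci not exceeding it is 17711, leaving 9483
9483: greatest Fibonacci not exceeding it is 6765, leaving 2718
2718: greatest Fibonacci not exceeding it is 2584, leaving 134
134: greatest Fibonacci not exceeding it is 89, leaving 45
45: greatest Fibonacci not exceeding it is 34, leaving 11
11: greatest Fibonacci not exceeding it is 8, leaving 3
3: greatest Fibonacci not exceeding it is 3, leaving 0
So 102219 = 75025 + 17711 + 6765 + 2584 + 89 + 34 + 8 + 3, with no two terms consecutive in the sequence.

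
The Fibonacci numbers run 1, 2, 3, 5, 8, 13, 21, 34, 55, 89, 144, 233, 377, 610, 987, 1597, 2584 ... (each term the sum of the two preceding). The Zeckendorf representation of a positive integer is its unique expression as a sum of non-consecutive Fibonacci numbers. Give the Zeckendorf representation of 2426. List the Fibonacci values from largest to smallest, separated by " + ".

Repeatedly subtract the largest Fibonacci number that fits:
subtract 1597 from 2426: 829 remains
subtract 610 from 829: 219 remains
subtract 144 from 219: 75 remains
subtract 55 from 75: 20 remains
subtract 13 from 20: 7 remains
subtract 5 from 7: 2 remains
subtract 2 from 2: 0 remains
So 2426 = 1597 + 610 + 144 + 55 + 13 + 5 + 2, with no two terms consecutive in the sequence.

1597 + 610 + 144 + 55 + 13 + 5 + 2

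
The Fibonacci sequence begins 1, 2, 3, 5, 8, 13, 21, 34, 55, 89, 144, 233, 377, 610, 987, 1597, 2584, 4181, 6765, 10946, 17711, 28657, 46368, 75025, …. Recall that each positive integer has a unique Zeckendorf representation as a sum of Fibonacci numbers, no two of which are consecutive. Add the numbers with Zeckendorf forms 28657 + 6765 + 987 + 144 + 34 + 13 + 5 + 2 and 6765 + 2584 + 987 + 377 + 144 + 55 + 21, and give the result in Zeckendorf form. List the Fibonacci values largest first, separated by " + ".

46368 + 987 + 144 + 34 + 5 + 2

The two numbers are 36607 and 10933, so their sum is 47540.
47540: greatest Fibonacci not exceeding it is 46368, leaving 1172
1172: greatest Fibonacci not exceeding it is 987, leaving 185
185: greatest Fibonacci not exceeding it is 144, leaving 41
41: greatest Fibonacci not exceeding it is 34, leaving 7
7: greatest Fibonacci not exceeding it is 5, leaving 2
2: greatest Fibonacci not exceeding it is 2, leaving 0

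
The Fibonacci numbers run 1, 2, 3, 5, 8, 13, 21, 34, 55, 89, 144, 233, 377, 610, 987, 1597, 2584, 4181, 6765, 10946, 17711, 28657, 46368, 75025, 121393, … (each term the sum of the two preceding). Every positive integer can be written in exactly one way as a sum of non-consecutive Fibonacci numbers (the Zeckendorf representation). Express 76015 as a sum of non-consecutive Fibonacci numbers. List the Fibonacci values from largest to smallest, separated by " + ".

75025 + 987 + 3

take 75025 (≤ 76015); 76015 − 75025 = 990
take 987 (≤ 990); 990 − 987 = 3
take 3 (≤ 3); 3 − 3 = 0
So 76015 = 75025 + 987 + 3, with no two terms consecutive in the sequence.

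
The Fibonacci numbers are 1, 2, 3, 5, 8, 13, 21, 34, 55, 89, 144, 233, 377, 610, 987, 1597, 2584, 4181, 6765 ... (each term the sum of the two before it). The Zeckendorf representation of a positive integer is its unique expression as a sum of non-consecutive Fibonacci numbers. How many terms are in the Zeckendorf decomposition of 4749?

4181 ≤ 4749 < 6765, so take 4181; remainder 568
377 ≤ 568 < 610, so take 377; remainder 191
144 ≤ 191 < 233, so take 144; remainder 47
34 ≤ 47 < 55, so take 34; remainder 13
13 ≤ 13 < 21, so take 13; remainder 0
4749 = 4181 + 377 + 144 + 34 + 13, which has 5 terms.

5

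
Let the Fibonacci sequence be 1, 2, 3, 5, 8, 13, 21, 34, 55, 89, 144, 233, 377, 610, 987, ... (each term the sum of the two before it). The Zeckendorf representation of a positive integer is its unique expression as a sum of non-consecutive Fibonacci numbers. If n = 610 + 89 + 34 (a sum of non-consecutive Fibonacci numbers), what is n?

610 + 89 + 34 = 733.

733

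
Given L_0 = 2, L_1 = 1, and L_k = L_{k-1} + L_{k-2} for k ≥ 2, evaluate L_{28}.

Iterating the recurrence up to L_{21} = 24476 and L_{20} = 15127:
L_{22} = L_{21} + L_{20} = 24476 + 15127 = 39603
L_{23} = L_{22} + L_{21} = 39603 + 24476 = 64079
L_{24} = L_{23} + L_{22} = 64079 + 39603 = 103682
L_{25} = L_{24} + L_{23} = 103682 + 64079 = 167761
L_{26} = L_{25} + L_{24} = 167761 + 103682 = 271443
L_{27} = L_{26} + L_{25} = 271443 + 167761 = 439204
L_{28} = L_{27} + L_{26} = 439204 + 271443 = 710647

710647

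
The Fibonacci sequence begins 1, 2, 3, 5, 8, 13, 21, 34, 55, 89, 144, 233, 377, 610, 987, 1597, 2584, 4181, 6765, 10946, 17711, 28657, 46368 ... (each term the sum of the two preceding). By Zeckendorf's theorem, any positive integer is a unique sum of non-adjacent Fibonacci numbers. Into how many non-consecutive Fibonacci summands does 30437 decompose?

Greedily peel off the largest Fibonacci term at each step:
28657 ≤ 30437 < 46368, so take 28657; remainder 1780
1597 ≤ 1780 < 2584, so take 1597; remainder 183
144 ≤ 183 < 233, so take 144; remainder 39
34 ≤ 39 < 55, so take 34; remainder 5
5 ≤ 5 < 8, so take 5; remainder 0
30437 = 28657 + 1597 + 144 + 34 + 5, which has 5 terms.

5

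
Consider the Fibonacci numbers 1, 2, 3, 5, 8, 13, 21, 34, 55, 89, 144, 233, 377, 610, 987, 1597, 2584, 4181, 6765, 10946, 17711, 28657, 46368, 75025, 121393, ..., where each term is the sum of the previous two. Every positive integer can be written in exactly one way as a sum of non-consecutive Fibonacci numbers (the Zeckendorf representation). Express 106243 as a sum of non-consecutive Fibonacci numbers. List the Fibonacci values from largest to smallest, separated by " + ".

75025 + 28657 + 1597 + 610 + 233 + 89 + 21 + 8 + 3

Greedy algorithm:
106243 − 75025 = 31218
31218 − 28657 = 2561
2561 − 1597 = 964
964 − 610 = 354
354 − 233 = 121
121 − 89 = 32
32 − 21 = 11
11 − 8 = 3
3 − 3 = 0
So 106243 = 75025 + 28657 + 1597 + 610 + 233 + 89 + 21 + 8 + 3, with no two terms consecutive in the sequence.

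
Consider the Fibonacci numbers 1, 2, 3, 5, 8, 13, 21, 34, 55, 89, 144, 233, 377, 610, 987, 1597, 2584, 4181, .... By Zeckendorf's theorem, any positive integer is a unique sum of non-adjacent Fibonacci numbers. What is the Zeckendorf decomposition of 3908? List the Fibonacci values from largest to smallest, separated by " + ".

2584 + 987 + 233 + 89 + 13 + 2

3908 − 2584 = 1324
1324 − 987 = 337
337 − 233 = 104
104 − 89 = 15
15 − 13 = 2
2 − 2 = 0
So 3908 = 2584 + 987 + 233 + 89 + 13 + 2, with no two terms consecutive in the sequence.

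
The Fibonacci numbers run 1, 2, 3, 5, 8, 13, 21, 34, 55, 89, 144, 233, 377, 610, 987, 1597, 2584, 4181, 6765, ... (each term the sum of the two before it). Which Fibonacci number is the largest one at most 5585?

4181 ≤ 5585 < 6765, so the largest Fibonacci number not exceeding 5585 is 4181.

4181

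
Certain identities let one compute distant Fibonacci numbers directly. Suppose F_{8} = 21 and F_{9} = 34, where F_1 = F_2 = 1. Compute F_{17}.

1597

By F_{2k+1} = F_k² + F_{k+1}²: F_{17} = 21² + 34² = 441 + 1156 = 1597.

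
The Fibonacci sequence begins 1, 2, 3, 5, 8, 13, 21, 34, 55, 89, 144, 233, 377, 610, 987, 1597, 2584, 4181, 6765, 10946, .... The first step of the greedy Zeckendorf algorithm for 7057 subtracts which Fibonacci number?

6765

6765 ≤ 7057 < 10946, so the largest Fibonacci number not exceeding 7057 is 6765.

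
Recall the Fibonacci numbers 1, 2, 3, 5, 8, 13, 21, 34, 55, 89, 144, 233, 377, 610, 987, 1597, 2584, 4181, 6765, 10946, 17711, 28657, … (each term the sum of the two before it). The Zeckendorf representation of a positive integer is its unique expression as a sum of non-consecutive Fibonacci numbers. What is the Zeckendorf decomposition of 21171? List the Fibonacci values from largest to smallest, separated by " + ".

subtract 17711 from 21171: 3460 remains
subtract 2584 from 3460: 876 remains
subtract 610 from 876: 266 remains
subtract 233 from 266: 33 remains
subtract 21 from 33: 12 remains
subtract 8 from 12: 4 remains
subtract 3 from 4: 1 remains
subtract 1 from 1: 0 remains
So 21171 = 17711 + 2584 + 610 + 233 + 21 + 8 + 3 + 1, with no two terms consecutive in the sequence.

17711 + 2584 + 610 + 233 + 21 + 8 + 3 + 1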